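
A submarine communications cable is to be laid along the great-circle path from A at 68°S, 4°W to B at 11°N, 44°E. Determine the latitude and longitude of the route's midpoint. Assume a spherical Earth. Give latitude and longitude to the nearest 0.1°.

≈ 30.2°S, 31.3°E

Convert each endpoint to a unit vector on the sphere (x = cos φ cos λ, y = cos φ sin λ, z = sin φ).
The central angle between the endpoints is δ = arccos(p₁·p₂) ≈ 1.502 rad (86.0°).
Interpolate at f = 1/2 with slerp weights a = sin((1−f)δ)/sin δ ≈ 0.684, b = sin(fδ)/sin δ ≈ 0.684.
p = a·p₁ + b·p₂ ≈ (0.738, 0.448, -0.504); φ = arcsin(p_z) ≈ -30.24°, λ = atan2(p_y, p_x) ≈ 31.27°.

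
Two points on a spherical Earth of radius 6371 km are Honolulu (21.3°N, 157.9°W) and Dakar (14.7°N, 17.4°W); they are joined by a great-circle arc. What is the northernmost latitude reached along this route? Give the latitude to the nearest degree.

The great circle lies in the plane with unit normal n̂ = (p₁ × p₂)/|p₁ × p₂|.
Here n̂_z ≈ +0.719; the vertex latitude is φ_max = arccos|n̂_z| ≈ 44.1°.

≈ 44°N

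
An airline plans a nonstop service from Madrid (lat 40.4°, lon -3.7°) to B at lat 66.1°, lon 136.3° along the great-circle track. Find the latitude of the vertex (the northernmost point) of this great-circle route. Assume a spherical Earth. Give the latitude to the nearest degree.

≈ 78°

The great circle lies in the plane with unit normal n̂ = (p₁ × p₂)/|p₁ × p₂|.
Here n̂_z ≈ +0.212; the vertex latitude is φ_max = arccos|n̂_z| ≈ 77.7°.
Check via Clairaut: cos φ_max = |cos φ₁| · sin C = cos(40.4°)·sin(16.2°) ≈ 0.212, again giving ≈ 77.7°.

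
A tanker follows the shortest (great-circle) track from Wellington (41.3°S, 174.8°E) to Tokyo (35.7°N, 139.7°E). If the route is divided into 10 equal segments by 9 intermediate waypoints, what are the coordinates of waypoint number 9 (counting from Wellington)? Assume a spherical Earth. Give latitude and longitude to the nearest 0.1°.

The haversine formula gives a central angle δ ≈ 1.457 rad (83.5°) between the endpoints.
Interpolate at f = 9/10 with slerp weights a = sin((1−f)δ)/sin δ ≈ 0.146, b = sin(fδ)/sin δ ≈ 0.973.
p = a·p₁ + b·p₂ ≈ (-0.712, 0.521, 0.471); φ = arcsin(p_z) ≈ 28.11°, λ = atan2(p_y, p_x) ≈ 143.80°.

≈ (28.1°N, 143.8°E)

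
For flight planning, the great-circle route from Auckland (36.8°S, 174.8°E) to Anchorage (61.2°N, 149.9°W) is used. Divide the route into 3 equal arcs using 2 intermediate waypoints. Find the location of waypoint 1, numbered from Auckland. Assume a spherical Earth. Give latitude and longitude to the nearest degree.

≈ (4°S, 176°W)

Convert each endpoint to a unit vector on the sphere (x = cos φ cos λ, y = cos φ sin λ, z = sin φ).
The central angle between the endpoints is δ = arccos(p₁·p₂) ≈ 1.782 rad (102.1°).
Interpolate at f = 1/3 with slerp weights a = sin((1−f)δ)/sin δ ≈ 0.949, b = sin(fδ)/sin δ ≈ 0.573.
p = a·p₁ + b·p₂ ≈ (-0.995, -0.069, -0.067); φ = arcsin(p_z) ≈ -3.82°, λ = atan2(p_y, p_x) ≈ -176.01°.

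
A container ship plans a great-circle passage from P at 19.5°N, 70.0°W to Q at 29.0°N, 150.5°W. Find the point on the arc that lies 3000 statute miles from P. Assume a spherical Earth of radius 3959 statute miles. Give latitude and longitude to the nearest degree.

≈ 31°N, 117°W

Write both endpoints as unit vectors p₁, p₂ with components (cos φ cos λ, cos φ sin λ, sin φ).
The central angle between the endpoints is δ = arccos(p₁·p₂) ≈ 1.268 rad (72.7°). The total great-circle distance is δ·R ≈ 1.268 × 3959 ≈ 5021 mi, so the target fraction is f = 3000/5021 ≈ 0.597.
Interpolate at f ≈ 0.597 with slerp weights a = sin((1−f)δ)/sin δ ≈ 0.512, b = sin(fδ)/sin δ ≈ 0.720.
p = a·p₁ + b·p₂ ≈ (-0.383, -0.764, 0.520); φ = arcsin(p_z) ≈ 31.33°, λ = atan2(p_y, p_x) ≈ -116.64°.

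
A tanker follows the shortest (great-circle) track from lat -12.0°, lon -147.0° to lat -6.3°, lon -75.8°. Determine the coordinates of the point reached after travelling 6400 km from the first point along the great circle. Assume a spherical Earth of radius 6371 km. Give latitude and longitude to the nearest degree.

Write both endpoints as unit vectors p₁, p₂ with components (cos φ cos λ, cos φ sin λ, sin φ).
The central angle between the endpoints is δ = arccos(p₁·p₂) ≈ 1.228 rad (70.4°). The total great-circle distance is δ·R ≈ 1.228 × 6371 ≈ 7824 km, so the target fraction is f = 6400/7824 ≈ 0.818.
Interpolate at f ≈ 0.818 with slerp weights a = sin((1−f)δ)/sin δ ≈ 0.235, b = sin(fδ)/sin δ ≈ 0.896.
p = a·p₁ + b·p₂ ≈ (0.025, -0.989, -0.147); φ = arcsin(p_z) ≈ -8.47°, λ = atan2(p_y, p_x) ≈ -88.52°.

≈ lat -8°, lon -89°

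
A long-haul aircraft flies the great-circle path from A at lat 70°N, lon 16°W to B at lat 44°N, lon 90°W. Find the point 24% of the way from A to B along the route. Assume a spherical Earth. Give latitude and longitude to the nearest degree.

Write both endpoints as unit vectors p₁, p₂ with components (cos φ cos λ, cos φ sin λ, sin φ).
The central angle between the endpoints is δ = arccos(p₁·p₂) ≈ 0.766 rad (43.9°).
Interpolate at f = 0.24 with slerp weights a = sin((1−f)δ)/sin δ ≈ 0.793, b = sin(fδ)/sin δ ≈ 0.264.
p = a·p₁ + b·p₂ ≈ (0.261, -0.264, 0.928); φ = arcsin(p_z) ≈ 68.20°, λ = atan2(p_y, p_x) ≈ -45.40°.

≈ lat 68°N, lon 45°W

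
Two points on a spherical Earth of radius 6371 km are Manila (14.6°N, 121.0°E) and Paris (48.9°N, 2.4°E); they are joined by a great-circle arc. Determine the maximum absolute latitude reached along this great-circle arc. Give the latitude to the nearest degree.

The great circle lies in the plane with unit normal n̂ = (p₁ × p₂)/|p₁ × p₂|.
Here n̂_z ≈ -0.562; the vertex latitude is φ_max = arccos|n̂_z| ≈ 55.8°.
Check via Clairaut: cos φ_max = |cos φ₁| · sin C = cos(14.6°)·sin(35.5°) ≈ 0.562, again giving ≈ 55.8°.

≈ 56°N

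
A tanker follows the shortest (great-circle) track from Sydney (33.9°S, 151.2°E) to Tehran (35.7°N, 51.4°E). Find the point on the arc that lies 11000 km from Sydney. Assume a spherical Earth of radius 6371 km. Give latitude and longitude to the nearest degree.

≈ 27°N, 69°E

Write both endpoints as unit vectors p₁, p₂ with components (cos φ cos λ, cos φ sin λ, sin φ).
The central angle between the endpoints is δ = arccos(p₁·p₂) ≈ 2.027 rad (116.1°). The total great-circle distance is δ·R ≈ 2.027 × 6371 ≈ 12912 km, so the target fraction is f = 11000/12912 ≈ 0.852.
Interpolate at f ≈ 0.852 with slerp weights a = sin((1−f)δ)/sin δ ≈ 0.329, b = sin(fδ)/sin δ ≈ 1.100.
p = a·p₁ + b·p₂ ≈ (0.318, 0.830, 0.458); φ = arcsin(p_z) ≈ 27.29°, λ = atan2(p_y, p_x) ≈ 69.03°.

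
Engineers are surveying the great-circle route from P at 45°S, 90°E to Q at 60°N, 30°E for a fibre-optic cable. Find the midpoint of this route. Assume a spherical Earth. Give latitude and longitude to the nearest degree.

Write both endpoints as unit vectors p₁, p₂ with components (cos φ cos λ, cos φ sin λ, sin φ).
The central angle between the endpoints is δ = arccos(p₁·p₂) ≈ 2.021 rad (115.8°).
Interpolate at f = 1/2 with slerp weights a = sin((1−f)δ)/sin δ ≈ 0.941, b = sin(fδ)/sin δ ≈ 0.941.
p = a·p₁ + b·p₂ ≈ (0.408, 0.901, 0.150); φ = arcsin(p_z) ≈ 8.60°, λ = atan2(p_y, p_x) ≈ 65.66°.

≈ 9°N, 66°E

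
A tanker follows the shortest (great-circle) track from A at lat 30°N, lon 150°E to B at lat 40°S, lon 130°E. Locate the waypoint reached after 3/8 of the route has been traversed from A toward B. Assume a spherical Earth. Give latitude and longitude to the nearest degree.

Write both endpoints as unit vectors p₁, p₂ with components (cos φ cos λ, cos φ sin λ, sin φ).
The central angle between the endpoints is δ = arccos(p₁·p₂) ≈ 1.264 rad (72.4°).
Interpolate at f = 3/8 with slerp weights a = sin((1−f)δ)/sin δ ≈ 0.745, b = sin(fδ)/sin δ ≈ 0.479.
p = a·p₁ + b·p₂ ≈ (-0.795, 0.604, 0.065); φ = arcsin(p_z) ≈ 3.72°, λ = atan2(p_y, p_x) ≈ 142.78°.

≈ lat 4°N, lon 143°E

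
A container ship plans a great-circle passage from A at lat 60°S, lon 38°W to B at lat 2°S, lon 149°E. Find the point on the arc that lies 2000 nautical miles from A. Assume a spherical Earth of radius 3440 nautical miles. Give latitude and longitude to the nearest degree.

Write both endpoints as unit vectors p₁, p₂ with components (cos φ cos λ, cos φ sin λ, sin φ).
The central angle between the endpoints is δ = arccos(p₁·p₂) ≈ 2.055 rad (117.8°). The total great-circle distance is δ·R ≈ 2.055 × 3440 ≈ 7070 nmi, so the target fraction is f = 2000/7070 ≈ 0.283.
Interpolate at f ≈ 0.283 with slerp weights a = sin((1−f)δ)/sin δ ≈ 1.125, b = sin(fδ)/sin δ ≈ 0.621.
p = a·p₁ + b·p₂ ≈ (-0.088, -0.027, -0.996); φ = arcsin(p_z) ≈ -84.70°, λ = atan2(p_y, p_x) ≈ -163.16°.

≈ lat 85°S, lon 163°W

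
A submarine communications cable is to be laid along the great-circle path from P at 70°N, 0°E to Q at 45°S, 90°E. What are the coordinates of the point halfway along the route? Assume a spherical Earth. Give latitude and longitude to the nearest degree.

≈ 16°N, 64°E

Convert each endpoint to a unit vector on the sphere (x = cos φ cos λ, y = cos φ sin λ, z = sin φ).
The central angle between the endpoints is δ = arccos(p₁·p₂) ≈ 2.298 rad (131.6°).
Interpolate at f = 1/2 with slerp weights a = sin((1−f)δ)/sin δ ≈ 1.221, b = sin(fδ)/sin δ ≈ 1.221.
p = a·p₁ + b·p₂ ≈ (0.418, 0.863, 0.284); φ = arcsin(p_z) ≈ 16.49°, λ = atan2(p_y, p_x) ≈ 64.19°.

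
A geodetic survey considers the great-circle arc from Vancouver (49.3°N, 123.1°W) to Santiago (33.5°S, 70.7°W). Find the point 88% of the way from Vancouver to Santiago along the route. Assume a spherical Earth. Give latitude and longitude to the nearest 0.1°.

From cos δ = sin φ₁ sin φ₂ + cos φ₁ cos φ₂ cos Δλ, the central angle is δ ≈ 1.658 rad (95.0°).
Interpolate at f = 0.88 with slerp weights a = sin((1−f)δ)/sin δ ≈ 0.198, b = sin(fδ)/sin δ ≈ 0.997.
p = a·p₁ + b·p₂ ≈ (0.204, -0.893, -0.400); φ = arcsin(p_z) ≈ -23.59°, λ = atan2(p_y, p_x) ≈ -77.12°.

≈ 23.6°S, 77.1°W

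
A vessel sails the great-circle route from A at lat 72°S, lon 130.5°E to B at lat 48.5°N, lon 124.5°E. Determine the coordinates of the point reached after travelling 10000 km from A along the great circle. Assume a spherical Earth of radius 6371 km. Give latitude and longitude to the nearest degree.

The haversine formula gives a central angle δ ≈ 2.104 rad (120.6°) between the endpoints. The total great-circle distance is δ·R ≈ 2.104 × 6371 ≈ 13407 km, so the target fraction is f = 10000/13407 ≈ 0.746.
Interpolate at f ≈ 0.746 with slerp weights a = sin((1−f)δ)/sin δ ≈ 0.592, b = sin(fδ)/sin δ ≈ 1.161.
p = a·p₁ + b·p₂ ≈ (-0.555, 0.773, 0.307); φ = arcsin(p_z) ≈ 17.87°, λ = atan2(p_y, p_x) ≈ 125.65°.

≈ lat 18°N, lon 126°E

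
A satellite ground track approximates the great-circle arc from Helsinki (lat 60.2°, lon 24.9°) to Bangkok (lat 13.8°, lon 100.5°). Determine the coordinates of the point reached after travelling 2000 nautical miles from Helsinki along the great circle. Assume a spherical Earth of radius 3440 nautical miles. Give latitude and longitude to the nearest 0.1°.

Convert each endpoint to a unit vector on the sphere (x = cos φ cos λ, y = cos φ sin λ, z = sin φ).
The central angle between the endpoints is δ = arccos(p₁·p₂) ≈ 1.238 rad (70.9°). The total great-circle distance is δ·R ≈ 1.238 × 3440 ≈ 4258 nmi, so the target fraction is f = 2000/4258 ≈ 0.470.
Interpolate at f ≈ 0.470 with slerp weights a = sin((1−f)δ)/sin δ ≈ 0.646, b = sin(fδ)/sin δ ≈ 0.581.
p = a·p₁ + b·p₂ ≈ (0.188, 0.690, 0.699); φ = arcsin(p_z) ≈ 44.34°, λ = atan2(p_y, p_x) ≈ 74.74°.

≈ lat 44.3°, lon 74.7°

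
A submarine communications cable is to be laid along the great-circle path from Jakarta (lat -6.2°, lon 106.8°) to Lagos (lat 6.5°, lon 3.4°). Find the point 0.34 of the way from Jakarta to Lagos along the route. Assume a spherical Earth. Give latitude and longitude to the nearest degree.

≈ lat -2°, lon 72°

Write both endpoints as unit vectors p₁, p₂ with components (cos φ cos λ, cos φ sin λ, sin φ).
The central angle between the endpoints is δ = arccos(p₁·p₂) ≈ 1.814 rad (104.0°).
Interpolate at f = 0.34 with slerp weights a = sin((1−f)δ)/sin δ ≈ 0.959, b = sin(fδ)/sin δ ≈ 0.596.
p = a·p₁ + b·p₂ ≈ (0.316, 0.948, -0.036); φ = arcsin(p_z) ≈ -2.07°, λ = atan2(p_y, p_x) ≈ 71.60°.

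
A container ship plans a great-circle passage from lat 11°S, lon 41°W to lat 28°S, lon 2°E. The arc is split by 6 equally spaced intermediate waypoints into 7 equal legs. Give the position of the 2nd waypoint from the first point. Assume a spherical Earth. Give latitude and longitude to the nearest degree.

≈ lat 17°S, lon 30°W

Convert each endpoint to a unit vector on the sphere (x = cos φ cos λ, y = cos φ sin λ, z = sin φ).
The central angle between the endpoints is δ = arccos(p₁·p₂) ≈ 0.762 rad (43.7°).
Interpolate at f = 2/7 with slerp weights a = sin((1−f)δ)/sin δ ≈ 0.750, b = sin(fδ)/sin δ ≈ 0.313.
p = a·p₁ + b·p₂ ≈ (0.832, -0.473, -0.290); φ = arcsin(p_z) ≈ -16.86°, λ = atan2(p_y, p_x) ≈ -29.65°.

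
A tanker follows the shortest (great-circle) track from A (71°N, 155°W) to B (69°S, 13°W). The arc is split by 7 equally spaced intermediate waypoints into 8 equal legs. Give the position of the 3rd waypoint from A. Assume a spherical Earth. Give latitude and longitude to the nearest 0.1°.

≈ (22.7°N, 83.2°W)

Write both endpoints as unit vectors p₁, p₂ with components (cos φ cos λ, cos φ sin λ, sin φ).
The central angle between the endpoints is δ = arccos(p₁·p₂) ≈ 2.916 rad (167.1°).
Interpolate at f = 3/8 with slerp weights a = sin((1−f)δ)/sin δ ≈ 4.329, b = sin(fδ)/sin δ ≈ 3.971.
p = a·p₁ + b·p₂ ≈ (0.109, -0.916, 0.387); φ = arcsin(p_z) ≈ 22.74°, λ = atan2(p_y, p_x) ≈ -83.21°.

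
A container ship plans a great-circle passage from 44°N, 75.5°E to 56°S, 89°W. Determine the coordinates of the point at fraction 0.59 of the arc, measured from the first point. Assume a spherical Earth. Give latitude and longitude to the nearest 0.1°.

Convert each endpoint to a unit vector on the sphere (x = cos φ cos λ, y = cos φ sin λ, z = sin φ).
The central angle between the endpoints is δ = arccos(p₁·p₂) ≈ 2.871 rad (164.5°).
Interpolate at f = 0.59 with slerp weights a = sin((1−f)δ)/sin δ ≈ 3.450, b = sin(fδ)/sin δ ≈ 3.708.
p = a·p₁ + b·p₂ ≈ (0.658, 0.330, -0.677); φ = arcsin(p_z) ≈ -42.64°, λ = atan2(p_y, p_x) ≈ 26.62°.

≈ 42.6°S, 26.6°E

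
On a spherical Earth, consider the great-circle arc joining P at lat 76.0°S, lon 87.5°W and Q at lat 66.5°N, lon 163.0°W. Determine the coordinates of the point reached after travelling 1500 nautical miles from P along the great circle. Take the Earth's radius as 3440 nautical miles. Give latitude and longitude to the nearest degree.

Convert each endpoint to a unit vector on the sphere (x = cos φ cos λ, y = cos φ sin λ, z = sin φ).
The central angle between the endpoints is δ = arccos(p₁·p₂) ≈ 2.617 rad (150.0°). The total great-circle distance is δ·R ≈ 2.617 × 3440 ≈ 9003 nmi, so the target fraction is f = 1500/9003 ≈ 0.167.
Interpolate at f ≈ 0.167 with slerp weights a = sin((1−f)δ)/sin δ ≈ 1.637, b = sin(fδ)/sin δ ≈ 0.844.
p = a·p₁ + b·p₂ ≈ (-0.304, -0.494, -0.814); φ = arcsin(p_z) ≈ -54.53°, λ = atan2(p_y, p_x) ≈ -121.65°.

≈ lat 55°S, lon 122°W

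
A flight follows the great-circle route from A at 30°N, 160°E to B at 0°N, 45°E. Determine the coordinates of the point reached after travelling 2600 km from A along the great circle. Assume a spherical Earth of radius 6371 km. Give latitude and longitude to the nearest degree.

Convert each endpoint to a unit vector on the sphere (x = cos φ cos λ, y = cos φ sin λ, z = sin φ).
The central angle between the endpoints is δ = arccos(p₁·p₂) ≈ 1.946 rad (111.5°). The total great-circle distance is δ·R ≈ 1.946 × 6371 ≈ 12395 km, so the target fraction is f = 2600/12395 ≈ 0.210.
Interpolate at f ≈ 0.210 with slerp weights a = sin((1−f)δ)/sin δ ≈ 1.074, b = sin(fδ)/sin δ ≈ 0.426.
p = a·p₁ + b·p₂ ≈ (-0.572, 0.620, 0.537); φ = arcsin(p_z) ≈ 32.48°, λ = atan2(p_y, p_x) ≈ 132.73°.

≈ 32°N, 133°E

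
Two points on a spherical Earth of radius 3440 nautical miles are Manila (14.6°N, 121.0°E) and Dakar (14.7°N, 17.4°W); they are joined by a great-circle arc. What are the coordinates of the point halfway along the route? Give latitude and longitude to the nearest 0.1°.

≈ 36.4°N, 51.8°E

From cos δ = sin φ₁ sin φ₂ + cos φ₁ cos φ₂ cos Δλ, the central angle is δ ≈ 2.260 rad (129.5°).
Interpolate at f = 1/2 with slerp weights a = sin((1−f)δ)/sin δ ≈ 1.172, b = sin(fδ)/sin δ ≈ 1.172.
p = a·p₁ + b·p₂ ≈ (0.498, 0.633, 0.593); φ = arcsin(p_z) ≈ 36.36°, λ = atan2(p_y, p_x) ≈ 51.83°.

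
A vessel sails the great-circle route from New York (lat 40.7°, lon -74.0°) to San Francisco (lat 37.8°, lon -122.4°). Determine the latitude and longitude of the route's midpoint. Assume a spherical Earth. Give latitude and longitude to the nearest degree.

The haversine formula gives a central angle δ ≈ 0.648 rad (37.1°) between the endpoints.
Interpolate at f = 1/2 with slerp weights a = sin((1−f)δ)/sin δ ≈ 0.527, b = sin(fδ)/sin δ ≈ 0.527.
p = a·p₁ + b·p₂ ≈ (-0.113, -0.736, 0.667); φ = arcsin(p_z) ≈ 41.85°, λ = atan2(p_y, p_x) ≈ -98.73°.

≈ lat 42°, lon -99°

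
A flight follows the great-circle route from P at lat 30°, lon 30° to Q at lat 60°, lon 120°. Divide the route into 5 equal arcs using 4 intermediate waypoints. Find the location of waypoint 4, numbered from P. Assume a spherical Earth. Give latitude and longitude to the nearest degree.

≈ lat 61°, lon 94°

Convert each endpoint to a unit vector on the sphere (x = cos φ cos λ, y = cos φ sin λ, z = sin φ).
The central angle between the endpoints is δ = arccos(p₁·p₂) ≈ 1.123 rad (64.3°).
Interpolate at f = 4/5 with slerp weights a = sin((1−f)δ)/sin δ ≈ 0.247, b = sin(fδ)/sin δ ≈ 0.868.
p = a·p₁ + b·p₂ ≈ (-0.032, 0.483, 0.875); φ = arcsin(p_z) ≈ 61.06°, λ = atan2(p_y, p_x) ≈ 93.75°.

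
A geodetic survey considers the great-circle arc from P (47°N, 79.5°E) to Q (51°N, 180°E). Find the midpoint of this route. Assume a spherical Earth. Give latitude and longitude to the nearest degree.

Write both endpoints as unit vectors p₁, p₂ with components (cos φ cos λ, cos φ sin λ, sin φ).
The central angle between the endpoints is δ = arccos(p₁·p₂) ≈ 1.059 rad (60.6°).
Interpolate at f = 1/2 with slerp weights a = sin((1−f)δ)/sin δ ≈ 0.579, b = sin(fδ)/sin δ ≈ 0.579.
p = a·p₁ + b·p₂ ≈ (-0.293, 0.388, 0.874); φ = arcsin(p_z) ≈ 60.90°, λ = atan2(p_y, p_x) ≈ 126.98°.

≈ (61°N, 127°E)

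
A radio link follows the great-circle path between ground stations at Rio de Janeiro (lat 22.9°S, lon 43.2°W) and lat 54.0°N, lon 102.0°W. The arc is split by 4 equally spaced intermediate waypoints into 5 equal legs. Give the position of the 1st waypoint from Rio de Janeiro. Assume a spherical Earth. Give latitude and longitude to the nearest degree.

Convert each endpoint to a unit vector on the sphere (x = cos φ cos λ, y = cos φ sin λ, z = sin φ).
The central angle between the endpoints is δ = arccos(p₁·p₂) ≈ 1.605 rad (92.0°).
Interpolate at f = 1/5 with slerp weights a = sin((1−f)δ)/sin δ ≈ 0.960, b = sin(fδ)/sin δ ≈ 0.316.
p = a·p₁ + b·p₂ ≈ (0.606, -0.787, -0.118); φ = arcsin(p_z) ≈ -6.78°, λ = atan2(p_y, p_x) ≈ -52.40°.

≈ lat 7°S, lon 52°W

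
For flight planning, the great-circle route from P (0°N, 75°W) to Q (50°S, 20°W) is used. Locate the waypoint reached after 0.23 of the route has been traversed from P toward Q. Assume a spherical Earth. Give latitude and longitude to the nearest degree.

≈ (13°S, 66°W)

Convert each endpoint to a unit vector on the sphere (x = cos φ cos λ, y = cos φ sin λ, z = sin φ).
The central angle between the endpoints is δ = arccos(p₁·p₂) ≈ 1.193 rad (68.4°).
Interpolate at f = 0.23 with slerp weights a = sin((1−f)δ)/sin δ ≈ 0.855, b = sin(fδ)/sin δ ≈ 0.292.
p = a·p₁ + b·p₂ ≈ (0.397, -0.890, -0.223); φ = arcsin(p_z) ≈ -12.90°, λ = atan2(p_y, p_x) ≈ -65.94°.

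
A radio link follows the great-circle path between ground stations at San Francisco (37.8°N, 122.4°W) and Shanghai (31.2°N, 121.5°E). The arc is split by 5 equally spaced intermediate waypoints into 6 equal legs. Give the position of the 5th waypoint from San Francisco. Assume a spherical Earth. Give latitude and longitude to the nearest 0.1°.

The haversine formula gives a central angle δ ≈ 1.551 rad (88.8°) between the endpoints.
Interpolate at f = 5/6 with slerp weights a = sin((1−f)δ)/sin δ ≈ 0.256, b = sin(fδ)/sin δ ≈ 0.962.
p = a·p₁ + b·p₂ ≈ (-0.538, 0.531, 0.655); φ = arcsin(p_z) ≈ 40.91°, λ = atan2(p_y, p_x) ≈ 135.39°.

≈ 40.9°N, 135.4°E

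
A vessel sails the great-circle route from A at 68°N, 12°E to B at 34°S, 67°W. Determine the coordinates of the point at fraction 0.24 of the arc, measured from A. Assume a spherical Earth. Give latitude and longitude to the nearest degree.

≈ 48°N, 29°W

From cos δ = sin φ₁ sin φ₂ + cos φ₁ cos φ₂ cos Δλ, the central angle is δ ≈ 2.048 rad (117.3°).
Interpolate at f = 0.24 with slerp weights a = sin((1−f)δ)/sin δ ≈ 1.126, b = sin(fδ)/sin δ ≈ 0.531.
p = a·p₁ + b·p₂ ≈ (0.585, -0.318, 0.747); φ = arcsin(p_z) ≈ 48.29°, λ = atan2(p_y, p_x) ≈ -28.53°.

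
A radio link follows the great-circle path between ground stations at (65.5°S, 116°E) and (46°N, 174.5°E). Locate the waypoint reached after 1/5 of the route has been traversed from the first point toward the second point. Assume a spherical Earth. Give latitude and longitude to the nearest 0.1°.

Write both endpoints as unit vectors p₁, p₂ with components (cos φ cos λ, cos φ sin λ, sin φ).
The central angle between the endpoints is δ = arccos(p₁·p₂) ≈ 2.099 rad (120.3°).
Interpolate at f = 1/5 with slerp weights a = sin((1−f)δ)/sin δ ≈ 1.151, b = sin(fδ)/sin δ ≈ 0.472.
p = a·p₁ + b·p₂ ≈ (-0.536, 0.460, -0.708); φ = arcsin(p_z) ≈ -45.07°, λ = atan2(p_y, p_x) ≈ 139.31°.

≈ (45.1°S, 139.3°E)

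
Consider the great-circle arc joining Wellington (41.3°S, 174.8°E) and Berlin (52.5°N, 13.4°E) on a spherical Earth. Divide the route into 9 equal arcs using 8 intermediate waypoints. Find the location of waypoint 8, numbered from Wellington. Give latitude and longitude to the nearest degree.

From cos δ = sin φ₁ sin φ₂ + cos φ₁ cos φ₂ cos Δλ, the central angle is δ ≈ 2.848 rad (163.2°).
Interpolate at f = 8/9 with slerp weights a = sin((1−f)δ)/sin δ ≈ 1.073, b = sin(fδ)/sin δ ≈ 1.978.
p = a·p₁ + b·p₂ ≈ (0.368, 0.352, 0.861); φ = arcsin(p_z) ≈ 59.38°, λ = atan2(p_y, p_x) ≈ 43.73°.

≈ 59°N, 44°E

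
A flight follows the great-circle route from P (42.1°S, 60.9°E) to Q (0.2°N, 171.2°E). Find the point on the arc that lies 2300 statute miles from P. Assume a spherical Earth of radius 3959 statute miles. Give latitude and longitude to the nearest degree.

≈ (41°S, 106°E)

From cos δ = sin φ₁ sin φ₂ + cos φ₁ cos φ₂ cos Δλ, the central angle is δ ≈ 1.834 rad (105.1°). The total great-circle distance is δ·R ≈ 1.834 × 3959 ≈ 7259 mi, so the target fraction is f = 2300/7259 ≈ 0.317.
Interpolate at f ≈ 0.317 with slerp weights a = sin((1−f)δ)/sin δ ≈ 0.984, b = sin(fδ)/sin δ ≈ 0.568.
p = a·p₁ + b·p₂ ≈ (-0.207, 0.725, -0.657); φ = arcsin(p_z) ≈ -41.10°, λ = atan2(p_y, p_x) ≈ 105.92°.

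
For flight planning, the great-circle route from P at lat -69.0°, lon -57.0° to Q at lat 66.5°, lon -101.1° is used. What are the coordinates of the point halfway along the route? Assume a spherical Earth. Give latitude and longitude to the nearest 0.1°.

≈ lat -1.3°, lon -80.3°

Write both endpoints as unit vectors p₁, p₂ with components (cos φ cos λ, cos φ sin λ, sin φ).
The central angle between the endpoints is δ = arccos(p₁·p₂) ≈ 2.424 rad (138.9°).
Interpolate at f = 1/2 with slerp weights a = sin((1−f)δ)/sin δ ≈ 1.424, b = sin(fδ)/sin δ ≈ 1.424.
p = a·p₁ + b·p₂ ≈ (0.169, -0.985, -0.024); φ = arcsin(p_z) ≈ -1.35°, λ = atan2(p_y, p_x) ≈ -80.29°.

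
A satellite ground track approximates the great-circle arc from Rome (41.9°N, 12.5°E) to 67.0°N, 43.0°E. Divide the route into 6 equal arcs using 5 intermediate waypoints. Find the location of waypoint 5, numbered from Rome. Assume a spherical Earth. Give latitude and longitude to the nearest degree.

≈ 63°N, 35°E

Convert each endpoint to a unit vector on the sphere (x = cos φ cos λ, y = cos φ sin λ, z = sin φ).
The central angle between the endpoints is δ = arccos(p₁·p₂) ≈ 0.525 rad (30.1°).
Interpolate at f = 5/6 with slerp weights a = sin((1−f)δ)/sin δ ≈ 0.174, b = sin(fδ)/sin δ ≈ 0.845.
p = a·p₁ + b·p₂ ≈ (0.368, 0.253, 0.895); φ = arcsin(p_z) ≈ 63.45°, λ = atan2(p_y, p_x) ≈ 34.53°.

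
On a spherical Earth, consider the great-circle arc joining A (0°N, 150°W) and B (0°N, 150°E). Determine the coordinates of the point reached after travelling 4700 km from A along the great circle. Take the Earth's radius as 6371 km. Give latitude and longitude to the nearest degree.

≈ (0°N, 168°E)

Write both endpoints as unit vectors p₁, p₂ with components (cos φ cos λ, cos φ sin λ, sin φ).
The central angle between the endpoints is δ = arccos(p₁·p₂) ≈ 1.047 rad (60.0°). The total great-circle distance is δ·R ≈ 1.047 × 6371 ≈ 6672 km, so the target fraction is f = 4700/6672 ≈ 0.704.
Interpolate at f ≈ 0.704 with slerp weights a = sin((1−f)δ)/sin δ ≈ 0.352, b = sin(fδ)/sin δ ≈ 0.777.
p = a·p₁ + b·p₂ ≈ (-0.977, 0.212, 0.000); φ = arcsin(p_z) ≈ 0.00°, λ = atan2(p_y, p_x) ≈ 167.73°.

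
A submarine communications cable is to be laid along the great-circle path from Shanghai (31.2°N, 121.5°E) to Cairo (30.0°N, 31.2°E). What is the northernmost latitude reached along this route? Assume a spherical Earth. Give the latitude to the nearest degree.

≈ 40°N

The great circle lies in the plane with unit normal n̂ = (p₁ × p₂)/|p₁ × p₂|.
Here n̂_z ≈ -0.766; the vertex latitude is φ_max = arccos|n̂_z| ≈ 40.0°.
Check via Clairaut: cos φ_max = |cos φ₁| · sin C = cos(31.2°)·sin(63.6°) ≈ 0.766, again giving ≈ 40.0°.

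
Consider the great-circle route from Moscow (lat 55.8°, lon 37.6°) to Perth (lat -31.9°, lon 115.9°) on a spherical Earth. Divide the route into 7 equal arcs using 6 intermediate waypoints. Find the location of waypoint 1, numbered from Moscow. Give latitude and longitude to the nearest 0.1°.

Convert each endpoint to a unit vector on the sphere (x = cos φ cos λ, y = cos φ sin λ, z = sin φ).
The central angle between the endpoints is δ = arccos(p₁·p₂) ≈ 1.918 rad (109.9°).
Interpolate at f = 1/7 with slerp weights a = sin((1−f)δ)/sin δ ≈ 1.061, b = sin(fδ)/sin δ ≈ 0.288.
p = a·p₁ + b·p₂ ≈ (0.366, 0.584, 0.725); φ = arcsin(p_z) ≈ 46.48°, λ = atan2(p_y, p_x) ≈ 57.93°.

≈ lat 46.5°, lon 57.9°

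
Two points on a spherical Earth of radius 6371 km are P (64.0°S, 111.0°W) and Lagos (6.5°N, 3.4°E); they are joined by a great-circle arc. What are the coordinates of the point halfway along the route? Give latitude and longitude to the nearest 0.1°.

≈ (41.0°S, 22.8°W)

Write both endpoints as unit vectors p₁, p₂ with components (cos φ cos λ, cos φ sin λ, sin φ).
The central angle between the endpoints is δ = arccos(p₁·p₂) ≈ 1.856 rad (106.4°).
Interpolate at f = 1/2 with slerp weights a = sin((1−f)δ)/sin δ ≈ 0.834, b = sin(fδ)/sin δ ≈ 0.834.
p = a·p₁ + b·p₂ ≈ (0.696, -0.292, -0.655); φ = arcsin(p_z) ≈ -40.95°, λ = atan2(p_y, p_x) ≈ -22.77°.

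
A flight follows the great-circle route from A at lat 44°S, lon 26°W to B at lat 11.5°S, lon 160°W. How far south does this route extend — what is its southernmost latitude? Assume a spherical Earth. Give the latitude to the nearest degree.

The great circle lies in the plane with unit normal n̂ = (p₁ × p₂)/|p₁ × p₂|.
Here n̂_z ≈ -0.542; the vertex latitude is φ_max = arccos|n̂_z| ≈ 57.2°.
Check via Clairaut: cos φ_max = |cos φ₁| · sin C = cos(44.0°)·sin(131.2°) ≈ 0.542, again giving ≈ 57.2°.

≈ 57°S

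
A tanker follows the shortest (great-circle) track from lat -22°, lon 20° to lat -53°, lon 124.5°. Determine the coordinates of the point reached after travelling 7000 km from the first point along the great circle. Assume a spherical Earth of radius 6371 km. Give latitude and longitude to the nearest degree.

≈ lat -57°, lon 94°

Write both endpoints as unit vectors p₁, p₂ with components (cos φ cos λ, cos φ sin λ, sin φ).
The central angle between the endpoints is δ = arccos(p₁·p₂) ≈ 1.411 rad (80.8°). The total great-circle distance is δ·R ≈ 1.411 × 6371 ≈ 8987 km, so the target fraction is f = 7000/8987 ≈ 0.779.
Interpolate at f ≈ 0.779 with slerp weights a = sin((1−f)δ)/sin δ ≈ 0.311, b = sin(fδ)/sin δ ≈ 0.902.
p = a·p₁ + b·p₂ ≈ (-0.037, 0.546, -0.837); φ = arcsin(p_z) ≈ -56.82°, λ = atan2(p_y, p_x) ≈ 93.84°.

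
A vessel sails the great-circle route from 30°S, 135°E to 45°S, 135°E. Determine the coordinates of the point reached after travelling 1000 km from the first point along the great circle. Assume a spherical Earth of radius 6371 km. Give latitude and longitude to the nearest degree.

Write both endpoints as unit vectors p₁, p₂ with components (cos φ cos λ, cos φ sin λ, sin φ).
The central angle between the endpoints is δ = arccos(p₁·p₂) ≈ 0.262 rad (15.0°). The total great-circle distance is δ·R ≈ 0.262 × 6371 ≈ 1668 km, so the target fraction is f = 1000/1668 ≈ 0.600.
Interpolate at f ≈ 0.600 with slerp weights a = sin((1−f)δ)/sin δ ≈ 0.404, b = sin(fδ)/sin δ ≈ 0.604.
p = a·p₁ + b·p₂ ≈ (-0.550, 0.550, -0.629); φ = arcsin(p_z) ≈ -38.99°, λ = atan2(p_y, p_x) ≈ 135.00°.

≈ 39°S, 135°E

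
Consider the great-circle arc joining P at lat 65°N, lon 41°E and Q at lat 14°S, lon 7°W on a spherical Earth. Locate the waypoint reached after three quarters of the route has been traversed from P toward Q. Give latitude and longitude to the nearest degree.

The haversine formula gives a central angle δ ≈ 1.516 rad (86.8°) between the endpoints.
Interpolate at f = 3/4 with slerp weights a = sin((1−f)δ)/sin δ ≈ 0.370, b = sin(fδ)/sin δ ≈ 0.909.
p = a·p₁ + b·p₂ ≈ (0.993, -0.005, 0.116); φ = arcsin(p_z) ≈ 6.66°, λ = atan2(p_y, p_x) ≈ -0.27°.

≈ lat 7°N, lon 0°E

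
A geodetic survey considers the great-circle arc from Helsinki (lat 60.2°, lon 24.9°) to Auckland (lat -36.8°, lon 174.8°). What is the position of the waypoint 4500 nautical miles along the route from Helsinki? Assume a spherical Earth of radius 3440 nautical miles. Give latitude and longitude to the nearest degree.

Convert each endpoint to a unit vector on the sphere (x = cos φ cos λ, y = cos φ sin λ, z = sin φ).
The central angle between the endpoints is δ = arccos(p₁·p₂) ≈ 2.614 rad (149.8°). The total great-circle distance is δ·R ≈ 2.614 × 3440 ≈ 8993 nmi, so the target fraction is f = 4500/8993 ≈ 0.500.
Interpolate at f ≈ 0.500 with slerp weights a = sin((1−f)δ)/sin δ ≈ 1.918, b = sin(fδ)/sin δ ≈ 1.919.
p = a·p₁ + b·p₂ ≈ (-0.666, 0.540, 0.515); φ = arcsin(p_z) ≈ 30.97°, λ = atan2(p_y, p_x) ≈ 140.92°.

≈ lat 31°, lon 141°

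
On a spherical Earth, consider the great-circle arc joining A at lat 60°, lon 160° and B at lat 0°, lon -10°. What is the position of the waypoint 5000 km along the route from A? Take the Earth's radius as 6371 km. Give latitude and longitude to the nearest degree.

≈ lat 74°, lon 10°

From cos δ = sin φ₁ sin φ₂ + cos φ₁ cos φ₂ cos Δλ, the central angle is δ ≈ 2.086 rad (119.5°). The total great-circle distance is δ·R ≈ 2.086 × 6371 ≈ 13288 km, so the target fraction is f = 5000/13288 ≈ 0.376.
Interpolate at f ≈ 0.376 with slerp weights a = sin((1−f)δ)/sin δ ≈ 1.107, b = sin(fδ)/sin δ ≈ 0.812.
p = a·p₁ + b·p₂ ≈ (0.279, 0.048, 0.959); φ = arcsin(p_z) ≈ 73.53°, λ = atan2(p_y, p_x) ≈ 9.82°.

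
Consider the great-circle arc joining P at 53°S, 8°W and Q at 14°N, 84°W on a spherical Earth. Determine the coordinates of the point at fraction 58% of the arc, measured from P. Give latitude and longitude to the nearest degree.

The haversine formula gives a central angle δ ≈ 1.623 rad (93.0°) between the endpoints.
Interpolate at f = 0.58 with slerp weights a = sin((1−f)δ)/sin δ ≈ 0.631, b = sin(fδ)/sin δ ≈ 0.809.
p = a·p₁ + b·p₂ ≈ (0.458, -0.834, -0.308); φ = arcsin(p_z) ≈ -17.94°, λ = atan2(p_y, p_x) ≈ -61.22°.

≈ 18°S, 61°W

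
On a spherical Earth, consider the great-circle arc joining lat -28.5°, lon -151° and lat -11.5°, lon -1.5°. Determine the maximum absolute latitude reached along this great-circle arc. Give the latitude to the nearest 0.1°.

≈ -55.0°

The great circle lies in the plane with unit normal n̂ = (p₁ × p₂)/|p₁ × p₂|.
Here n̂_z ≈ +0.573; the vertex latitude is φ_max = arccos|n̂_z| ≈ 55.0°.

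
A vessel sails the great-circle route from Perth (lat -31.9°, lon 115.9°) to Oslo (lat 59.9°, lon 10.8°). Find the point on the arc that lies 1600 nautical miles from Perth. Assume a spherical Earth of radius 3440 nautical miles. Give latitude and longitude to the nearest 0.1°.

Convert each endpoint to a unit vector on the sphere (x = cos φ cos λ, y = cos φ sin λ, z = sin φ).
The central angle between the endpoints is δ = arccos(p₁·p₂) ≈ 2.175 rad (124.6°). The total great-circle distance is δ·R ≈ 2.175 × 3440 ≈ 7482 nmi, so the target fraction is f = 1600/7482 ≈ 0.214.
Interpolate at f ≈ 0.214 with slerp weights a = sin((1−f)δ)/sin δ ≈ 1.203, b = sin(fδ)/sin δ ≈ 0.545.
p = a·p₁ + b·p₂ ≈ (-0.178, 0.970, -0.164); φ = arcsin(p_z) ≈ -9.46°, λ = atan2(p_y, p_x) ≈ 100.38°.

≈ lat -9.5°, lon 100.4°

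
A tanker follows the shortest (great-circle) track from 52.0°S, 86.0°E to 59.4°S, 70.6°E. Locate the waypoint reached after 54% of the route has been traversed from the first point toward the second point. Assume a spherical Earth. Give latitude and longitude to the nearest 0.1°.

≈ 56.2°S, 78.4°E

Write both endpoints as unit vectors p₁, p₂ with components (cos φ cos λ, cos φ sin λ, sin φ).
The central angle between the endpoints is δ = arccos(p₁·p₂) ≈ 0.198 rad (11.4°).
Interpolate at f = 0.54 with slerp weights a = sin((1−f)δ)/sin δ ≈ 0.462, b = sin(fδ)/sin δ ≈ 0.543.
p = a·p₁ + b·p₂ ≈ (0.112, 0.544, -0.831); φ = arcsin(p_z) ≈ -56.24°, λ = atan2(p_y, p_x) ≈ 78.42°.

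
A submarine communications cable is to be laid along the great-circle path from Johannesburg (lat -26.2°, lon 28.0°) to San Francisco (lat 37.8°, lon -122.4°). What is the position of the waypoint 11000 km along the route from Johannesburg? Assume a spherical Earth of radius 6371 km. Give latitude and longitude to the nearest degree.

The haversine formula gives a central angle δ ≈ 2.662 rad (152.5°) between the endpoints. The total great-circle distance is δ·R ≈ 2.662 × 6371 ≈ 16958 km, so the target fraction is f = 11000/16958 ≈ 0.649.
Interpolate at f ≈ 0.649 with slerp weights a = sin((1−f)δ)/sin δ ≈ 1.743, b = sin(fδ)/sin δ ≈ 2.140.
p = a·p₁ + b·p₂ ≈ (0.475, -0.693, 0.542); φ = arcsin(p_z) ≈ 32.82°, λ = atan2(p_y, p_x) ≈ -55.59°.

≈ lat 33°, lon -56°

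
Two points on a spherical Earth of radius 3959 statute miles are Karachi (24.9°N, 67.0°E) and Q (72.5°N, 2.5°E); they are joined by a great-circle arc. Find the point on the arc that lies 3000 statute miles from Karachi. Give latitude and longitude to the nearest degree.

The haversine formula gives a central angle δ ≈ 1.025 rad (58.7°) between the endpoints. The total great-circle distance is δ·R ≈ 1.025 × 3959 ≈ 4059 mi, so the target fraction is f = 3000/4059 ≈ 0.739.
Interpolate at f ≈ 0.739 with slerp weights a = sin((1−f)δ)/sin δ ≈ 0.309, b = sin(fδ)/sin δ ≈ 0.804.
p = a·p₁ + b·p₂ ≈ (0.351, 0.269, 0.897); φ = arcsin(p_z) ≈ 63.76°, λ = atan2(p_y, p_x) ≈ 37.42°.

≈ (64°N, 37°E)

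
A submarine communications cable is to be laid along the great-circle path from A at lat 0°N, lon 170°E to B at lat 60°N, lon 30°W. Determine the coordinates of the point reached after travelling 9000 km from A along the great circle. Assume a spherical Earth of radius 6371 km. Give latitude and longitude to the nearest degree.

≈ lat 76°N, lon 139°W

From cos δ = sin φ₁ sin φ₂ + cos φ₁ cos φ₂ cos Δλ, the central angle is δ ≈ 2.060 rad (118.0°). The total great-circle distance is δ·R ≈ 2.060 × 6371 ≈ 13124 km, so the target fraction is f = 9000/13124 ≈ 0.686.
Interpolate at f ≈ 0.686 with slerp weights a = sin((1−f)δ)/sin δ ≈ 0.683, b = sin(fδ)/sin δ ≈ 1.119.
p = a·p₁ + b·p₂ ≈ (-0.188, -0.161, 0.969); φ = arcsin(p_z) ≈ 75.65°, λ = atan2(p_y, p_x) ≈ -139.46°.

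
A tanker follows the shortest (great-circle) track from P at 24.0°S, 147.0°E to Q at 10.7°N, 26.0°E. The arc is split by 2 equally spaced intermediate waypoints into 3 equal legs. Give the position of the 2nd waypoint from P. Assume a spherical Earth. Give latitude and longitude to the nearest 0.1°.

≈ 5.6°S, 63.6°E

Convert each endpoint to a unit vector on the sphere (x = cos φ cos λ, y = cos φ sin λ, z = sin φ).
The central angle between the endpoints is δ = arccos(p₁·p₂) ≈ 2.139 rad (122.5°).
Interpolate at f = 2/3 with slerp weights a = sin((1−f)δ)/sin δ ≈ 0.776, b = sin(fδ)/sin δ ≈ 1.174.
p = a·p₁ + b·p₂ ≈ (0.442, 0.892, -0.098); φ = arcsin(p_z) ≈ -5.60°, λ = atan2(p_y, p_x) ≈ 63.62°.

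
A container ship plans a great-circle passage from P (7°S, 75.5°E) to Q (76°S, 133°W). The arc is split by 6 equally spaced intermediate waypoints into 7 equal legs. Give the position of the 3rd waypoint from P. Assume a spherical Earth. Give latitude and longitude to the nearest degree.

Convert each endpoint to a unit vector on the sphere (x = cos φ cos λ, y = cos φ sin λ, z = sin φ).
The central angle between the endpoints is δ = arccos(p₁·p₂) ≈ 1.664 rad (95.3°).
Interpolate at f = 3/7 with slerp weights a = sin((1−f)δ)/sin δ ≈ 0.817, b = sin(fδ)/sin δ ≈ 0.657.
p = a·p₁ + b·p₂ ≈ (0.095, 0.669, -0.737); φ = arcsin(p_z) ≈ -47.48°, λ = atan2(p_y, p_x) ≈ 81.94°.

≈ (47°S, 82°E)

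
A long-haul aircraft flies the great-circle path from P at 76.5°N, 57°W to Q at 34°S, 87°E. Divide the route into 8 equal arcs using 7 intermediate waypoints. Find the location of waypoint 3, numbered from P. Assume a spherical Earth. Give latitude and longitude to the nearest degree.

Convert each endpoint to a unit vector on the sphere (x = cos φ cos λ, y = cos φ sin λ, z = sin φ).
The central angle between the endpoints is δ = arccos(p₁·p₂) ≈ 2.347 rad (134.5°).
Interpolate at f = 3/8 with slerp weights a = sin((1−f)δ)/sin δ ≈ 1.393, b = sin(fδ)/sin δ ≈ 1.080.
p = a·p₁ + b·p₂ ≈ (0.224, 0.621, 0.751); φ = arcsin(p_z) ≈ 48.68°, λ = atan2(p_y, p_x) ≈ 70.17°.

≈ 49°N, 70°E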